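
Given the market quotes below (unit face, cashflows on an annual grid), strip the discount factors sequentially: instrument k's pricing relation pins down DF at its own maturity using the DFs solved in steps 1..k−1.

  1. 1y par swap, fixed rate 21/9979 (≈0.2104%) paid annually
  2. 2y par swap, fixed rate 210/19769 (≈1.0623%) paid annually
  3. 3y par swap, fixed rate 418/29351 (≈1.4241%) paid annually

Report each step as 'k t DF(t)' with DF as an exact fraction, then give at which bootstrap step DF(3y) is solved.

step 1 [1y] swap r/1=21/9979: DF=(1 − 21/9979·(0))/(1+21/9979) = 9979/10000 ≈ 0.997900
step 2 [2y] swap r/1=210/19769: DF=(1 − 210/19769·(0.997900))/(1+210/19769) = 979/1000 ≈ 0.979000
step 3 [3y] swap r/1=418/29351: DF=(1 − 418/29351·(0.997900+0.979000))/(1+418/29351) = 4791/5000 ≈ 0.958200

1 1 9979/10000
2 2 979/1000
3 3 4791/5000
DF(3y) is solved at step 3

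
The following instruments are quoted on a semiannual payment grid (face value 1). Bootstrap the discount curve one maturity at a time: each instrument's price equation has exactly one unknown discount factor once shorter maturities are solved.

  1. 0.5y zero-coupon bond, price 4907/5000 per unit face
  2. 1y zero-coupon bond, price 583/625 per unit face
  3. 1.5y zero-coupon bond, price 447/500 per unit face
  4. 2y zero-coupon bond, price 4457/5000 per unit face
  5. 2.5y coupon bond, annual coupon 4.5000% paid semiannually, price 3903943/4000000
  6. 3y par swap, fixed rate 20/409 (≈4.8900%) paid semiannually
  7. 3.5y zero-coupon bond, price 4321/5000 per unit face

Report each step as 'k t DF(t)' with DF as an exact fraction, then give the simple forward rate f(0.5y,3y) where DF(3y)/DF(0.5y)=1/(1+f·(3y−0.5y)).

1 1/2 4907/5000
2 1 583/625
3 3/2 447/500
4 2 4457/5000
5 5/2 8731/10000
6 3 867/1000
7 7/2 4321/5000
f(0.5y,3y) = ((4907/5000)/(867/1000) − 1)/(5/2) = 1144/21675 ≈ 5.2780%

step 1 [0.5y] zero: DF = P = 4907/5000 ≈ 0.981400
step 2 [1y] zero: DF = P = 583/625 ≈ 0.932800
step 3 [1.5y] zero: DF = P = 447/500 ≈ 0.894000
step 4 [2y] zero: DF = P = 4457/5000 ≈ 0.891400
step 5 [2.5y] bond c/2=9/400: DF=(3903943/4000000 − 9/400·(0.981400+0.932800+0.894000+0.891400))/(1+9/400) = 8731/10000 ≈ 0.873100
step 6 [3y] swap r/2=10/409: DF=(1 − 10/409·(0.981400+0.932800+0.894000+0.891400+0.873100))/(1+10/409) = 867/1000 ≈ 0.867000
step 7 [3.5y] zero: DF = P = 4321/5000 ≈ 0.864200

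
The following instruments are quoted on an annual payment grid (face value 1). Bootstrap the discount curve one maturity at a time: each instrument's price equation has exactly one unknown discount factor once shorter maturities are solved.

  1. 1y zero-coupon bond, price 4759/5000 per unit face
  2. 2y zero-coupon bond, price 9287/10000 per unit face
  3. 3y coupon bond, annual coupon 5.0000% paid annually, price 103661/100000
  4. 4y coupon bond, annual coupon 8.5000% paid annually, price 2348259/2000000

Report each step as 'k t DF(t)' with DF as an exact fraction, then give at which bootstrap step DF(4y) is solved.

1 1 4759/5000
2 2 9287/10000
3 3 8977/10000
4 4 1729/2000
DF(4y) is solved at step 4

step 1 [1y] zero: DF = P = 4759/5000 ≈ 0.951800
step 2 [2y] zero: DF = P = 9287/10000 ≈ 0.928700
step 3 [3y] bond c/1=1/20: DF=(103661/100000 − 1/20·(0.951800+0.928700))/(1+1/20) = 8977/10000 ≈ 0.897700
step 4 [4y] bond c/1=17/200: DF=(2348259/2000000 − 17/200·(0.951800+0.928700+0.897700))/(1+17/200) = 1729/2000 ≈ 0.864500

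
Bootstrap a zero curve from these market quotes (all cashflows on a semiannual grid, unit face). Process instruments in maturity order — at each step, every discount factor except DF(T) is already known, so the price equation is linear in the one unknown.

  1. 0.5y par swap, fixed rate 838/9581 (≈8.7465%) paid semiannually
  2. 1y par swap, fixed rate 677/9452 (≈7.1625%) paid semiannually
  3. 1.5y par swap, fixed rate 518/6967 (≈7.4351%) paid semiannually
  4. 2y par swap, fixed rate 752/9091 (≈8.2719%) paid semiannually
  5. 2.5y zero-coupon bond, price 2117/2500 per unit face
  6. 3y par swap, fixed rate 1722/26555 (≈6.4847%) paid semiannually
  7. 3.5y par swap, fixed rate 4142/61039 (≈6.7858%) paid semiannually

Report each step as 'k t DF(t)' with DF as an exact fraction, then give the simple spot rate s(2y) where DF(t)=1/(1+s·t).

step 1 [0.5y] swap r/2=419/9581: DF=(1 − 419/9581·(0))/(1+419/9581) = 9581/10000 ≈ 0.958100
step 2 [1y] swap r/2=677/18904: DF=(1 − 677/18904·(0.958100))/(1+677/18904) = 9323/10000 ≈ 0.932300
step 3 [1.5y] swap r/2=259/6967: DF=(1 − 259/6967·(0.958100+0.932300))/(1+259/6967) = 2241/2500 ≈ 0.896400
step 4 [2y] swap r/2=376/9091: DF=(1 − 376/9091·(0.958100+0.932300+0.896400))/(1+376/9091) = 531/625 ≈ 0.849600
step 5 [2.5y] zero: DF = P = 2117/2500 ≈ 0.846800
step 6 [3y] swap r/2=861/26555: DF=(1 − 861/26555·(0.958100+0.932300+0.896400+0.849600+0.846800))/(1+861/26555) = 4139/5000 ≈ 0.827800
step 7 [3.5y] swap r/2=2071/61039: DF=(1 − 2071/61039·(0.958100+0.932300+0.896400+0.849600+0.846800+0.827800))/(1+2071/61039) = 7929/10000 ≈ 0.792900

1 1/2 9581/10000
2 1 9323/10000
3 3/2 2241/2500
4 2 531/625
5 5/2 2117/2500
6 3 4139/5000
7 7/2 7929/10000
s(2y) = (1/(531/625) − 1)/(2) = 47/531 ≈ 8.8512%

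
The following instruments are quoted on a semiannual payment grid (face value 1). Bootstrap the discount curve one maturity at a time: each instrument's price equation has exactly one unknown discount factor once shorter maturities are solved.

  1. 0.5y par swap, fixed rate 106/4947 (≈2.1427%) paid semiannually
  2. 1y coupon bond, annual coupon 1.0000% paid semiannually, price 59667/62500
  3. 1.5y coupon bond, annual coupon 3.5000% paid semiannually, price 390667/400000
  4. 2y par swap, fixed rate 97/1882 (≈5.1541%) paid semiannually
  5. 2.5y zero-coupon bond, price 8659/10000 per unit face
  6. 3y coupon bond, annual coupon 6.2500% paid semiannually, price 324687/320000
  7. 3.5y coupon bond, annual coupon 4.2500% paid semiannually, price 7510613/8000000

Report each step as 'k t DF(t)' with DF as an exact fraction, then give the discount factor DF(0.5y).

step 1 [0.5y] swap r/2=53/4947: DF=(1 − 53/4947·(0))/(1+53/4947) = 4947/5000 ≈ 0.989400
step 2 [1y] bond c/2=1/200: DF=(59667/62500 − 1/200·(0.989400))/(1+1/200) = 189/200 ≈ 0.945000
step 3 [1.5y] bond c/2=7/400: DF=(390667/400000 − 7/400·(0.989400+0.945000))/(1+7/400) = 4633/5000 ≈ 0.926600
step 4 [2y] swap r/2=97/3764: DF=(1 − 97/3764·(0.989400+0.945000+0.926600))/(1+97/3764) = 903/1000 ≈ 0.903000
step 5 [2.5y] zero: DF = P = 8659/10000 ≈ 0.865900
step 6 [3y] bond c/2=1/32: DF=(324687/320000 − 1/32·(0.989400+0.945000+0.926600+0.903000+0.865900))/(1+1/32) = 2109/2500 ≈ 0.843600
step 7 [3.5y] bond c/2=17/800: DF=(7510613/8000000 − 17/800·(0.989400+0.945000+0.926600+0.903000+0.865900+0.843600))/(1+17/800) = 4027/5000 ≈ 0.805400

1 1/2 4947/5000
2 1 189/200
3 3/2 4633/5000
4 2 903/1000
5 5/2 8659/10000
6 3 2109/2500
7 7/2 4027/5000
DF(0.5y) = 4947/5000 ≈ 0.989400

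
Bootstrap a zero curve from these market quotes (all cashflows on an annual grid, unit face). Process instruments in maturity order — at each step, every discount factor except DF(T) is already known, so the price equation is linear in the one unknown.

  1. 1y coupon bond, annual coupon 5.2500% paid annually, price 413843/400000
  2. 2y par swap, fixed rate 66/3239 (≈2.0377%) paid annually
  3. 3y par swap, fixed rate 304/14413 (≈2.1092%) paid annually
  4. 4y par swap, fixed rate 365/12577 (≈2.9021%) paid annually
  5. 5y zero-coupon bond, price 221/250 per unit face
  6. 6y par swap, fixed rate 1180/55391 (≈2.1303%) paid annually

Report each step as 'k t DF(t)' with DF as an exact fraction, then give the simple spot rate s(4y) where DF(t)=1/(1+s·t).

1 1 983/1000
2 2 2401/2500
3 3 587/625
4 4 1781/2000
5 5 221/250
6 6 441/500
s(4y) = (1/(1781/2000) − 1)/(4) = 219/7124 ≈ 3.0741%

step 1 [1y] bond c/1=21/400: DF=(413843/400000 − 21/400·(0))/(1+21/400) = 983/1000 ≈ 0.983000
step 2 [2y] swap r/1=66/3239: DF=(1 − 66/3239·(0.983000))/(1+66/3239) = 2401/2500 ≈ 0.960400
step 3 [3y] swap r/1=304/14413: DF=(1 − 304/14413·(0.983000+0.960400))/(1+304/14413) = 587/625 ≈ 0.939200
step 4 [4y] swap r/1=365/12577: DF=(1 − 365/12577·(0.983000+0.960400+0.939200))/(1+365/12577) = 1781/2000 ≈ 0.890500
step 5 [5y] zero: DF = P = 221/250 ≈ 0.884000
step 6 [6y] swap r/1=1180/55391: DF=(1 − 1180/55391·(0.983000+0.960400+0.939200+0.890500+0.884000))/(1+1180/55391) = 441/500 ≈ 0.882000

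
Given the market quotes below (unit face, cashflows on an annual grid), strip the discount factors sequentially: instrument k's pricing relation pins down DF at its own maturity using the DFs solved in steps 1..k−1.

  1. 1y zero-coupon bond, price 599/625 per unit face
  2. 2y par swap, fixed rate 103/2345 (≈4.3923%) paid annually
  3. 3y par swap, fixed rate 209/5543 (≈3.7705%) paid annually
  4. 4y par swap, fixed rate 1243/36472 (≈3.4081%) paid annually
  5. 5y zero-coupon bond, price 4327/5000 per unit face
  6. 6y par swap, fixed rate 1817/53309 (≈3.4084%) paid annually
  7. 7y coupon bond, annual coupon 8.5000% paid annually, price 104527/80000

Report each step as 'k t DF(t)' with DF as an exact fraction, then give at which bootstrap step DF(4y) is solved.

1 1 599/625
2 2 1147/1250
3 3 1791/2000
4 4 8757/10000
5 5 4327/5000
6 6 8183/10000
7 7 3933/5000
DF(4y) is solved at step 4

step 1 [1y] zero: DF = P = 599/625 ≈ 0.958400
step 2 [2y] swap r/1=103/2345: DF=(1 − 103/2345·(0.958400))/(1+103/2345) = 1147/1250 ≈ 0.917600
step 3 [3y] swap r/1=209/5543: DF=(1 − 209/5543·(0.958400+0.917600))/(1+209/5543) = 1791/2000 ≈ 0.895500
step 4 [4y] swap r/1=1243/36472: DF=(1 − 1243/36472·(0.958400+0.917600+0.895500))/(1+1243/36472) = 8757/10000 ≈ 0.875700
step 5 [5y] zero: DF = P = 4327/5000 ≈ 0.865400
step 6 [6y] swap r/1=1817/53309: DF=(1 − 1817/53309·(0.958400+0.917600+0.895500+0.875700+0.865400))/(1+1817/53309) = 8183/10000 ≈ 0.818300
step 7 [7y] bond c/1=17/200: DF=(104527/80000 − 17/200·(0.958400+0.917600+0.895500+0.875700+0.865400+0.818300))/(1+17/200) = 3933/5000 ≈ 0.786600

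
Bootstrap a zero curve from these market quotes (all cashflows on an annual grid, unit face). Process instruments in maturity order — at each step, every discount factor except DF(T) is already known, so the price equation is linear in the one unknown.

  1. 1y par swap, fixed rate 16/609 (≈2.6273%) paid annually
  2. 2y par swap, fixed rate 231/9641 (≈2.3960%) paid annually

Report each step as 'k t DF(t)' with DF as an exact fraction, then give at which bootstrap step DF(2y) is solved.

step 1 [1y] swap r/1=16/609: DF=(1 − 16/609·(0))/(1+16/609) = 609/625 ≈ 0.974400
step 2 [2y] swap r/1=231/9641: DF=(1 − 231/9641·(0.974400))/(1+231/9641) = 4769/5000 ≈ 0.953800

1 1 609/625
2 2 4769/5000
DF(2y) is solved at step 2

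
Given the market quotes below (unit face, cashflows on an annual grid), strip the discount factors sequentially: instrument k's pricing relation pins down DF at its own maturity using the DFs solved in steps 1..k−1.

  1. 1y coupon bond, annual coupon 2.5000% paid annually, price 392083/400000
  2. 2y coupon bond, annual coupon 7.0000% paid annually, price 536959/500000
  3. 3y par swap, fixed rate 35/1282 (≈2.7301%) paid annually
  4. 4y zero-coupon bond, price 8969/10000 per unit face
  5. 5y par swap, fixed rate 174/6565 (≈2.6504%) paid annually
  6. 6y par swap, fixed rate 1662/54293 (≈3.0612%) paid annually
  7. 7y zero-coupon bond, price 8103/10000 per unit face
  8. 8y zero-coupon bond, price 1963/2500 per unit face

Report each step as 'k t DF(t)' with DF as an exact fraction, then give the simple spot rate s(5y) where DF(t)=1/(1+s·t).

1 1 9563/10000
2 2 9411/10000
3 3 923/1000
4 4 8969/10000
5 5 4391/5000
6 6 4169/5000
7 7 8103/10000
8 8 1963/2500
s(5y) = (1/(4391/5000) − 1)/(5) = 609/21955 ≈ 2.7739%

step 1 [1y] bond c/1=1/40: DF=(392083/400000 − 1/40·(0))/(1+1/40) = 9563/10000 ≈ 0.956300
step 2 [2y] bond c/1=7/100: DF=(536959/500000 − 7/100·(0.956300))/(1+7/100) = 9411/10000 ≈ 0.941100
step 3 [3y] swap r/1=35/1282: DF=(1 − 35/1282·(0.956300+0.941100))/(1+35/1282) = 923/1000 ≈ 0.923000
step 4 [4y] zero: DF = P = 8969/10000 ≈ 0.896900
step 5 [5y] swap r/1=174/6565: DF=(1 − 174/6565·(0.956300+0.941100+0.923000+0.896900))/(1+174/6565) = 4391/5000 ≈ 0.878200
step 6 [6y] swap r/1=1662/54293: DF=(1 − 1662/54293·(0.956300+0.941100+0.923000+0.896900+0.878200))/(1+1662/54293) = 4169/5000 ≈ 0.833800
step 7 [7y] zero: DF = P = 8103/10000 ≈ 0.810300
step 8 [8y] zero: DF = P = 1963/2500 ≈ 0.785200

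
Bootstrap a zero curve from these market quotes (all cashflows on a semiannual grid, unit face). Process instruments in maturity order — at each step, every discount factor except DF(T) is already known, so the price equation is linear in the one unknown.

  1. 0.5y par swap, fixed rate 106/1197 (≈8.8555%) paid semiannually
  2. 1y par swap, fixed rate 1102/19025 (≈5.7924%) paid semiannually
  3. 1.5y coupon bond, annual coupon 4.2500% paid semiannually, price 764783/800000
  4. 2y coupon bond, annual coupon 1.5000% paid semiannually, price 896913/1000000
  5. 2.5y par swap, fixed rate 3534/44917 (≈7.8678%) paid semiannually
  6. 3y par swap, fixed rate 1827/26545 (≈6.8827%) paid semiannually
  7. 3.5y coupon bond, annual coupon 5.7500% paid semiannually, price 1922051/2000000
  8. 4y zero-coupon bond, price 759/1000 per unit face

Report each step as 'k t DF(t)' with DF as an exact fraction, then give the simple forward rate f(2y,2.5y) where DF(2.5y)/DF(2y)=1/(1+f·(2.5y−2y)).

1 1/2 1197/1250
2 1 9449/10000
3 3/2 1793/2000
4 2 4347/5000
5 5/2 8233/10000
6 3 8173/10000
7 7/2 3929/5000
8 4 759/1000
f(2y,2.5y) = ((4347/5000)/(8233/10000) − 1)/(1/2) = 922/8233 ≈ 11.1988%

step 1 [0.5y] swap r/2=53/1197: DF=(1 − 53/1197·(0))/(1+53/1197) = 1197/1250 ≈ 0.957600
step 2 [1y] swap r/2=551/19025: DF=(1 − 551/19025·(0.957600))/(1+551/19025) = 9449/10000 ≈ 0.944900
step 3 [1.5y] bond c/2=17/800: DF=(764783/800000 − 17/800·(0.957600+0.944900))/(1+17/800) = 1793/2000 ≈ 0.896500
step 4 [2y] bond c/2=3/400: DF=(896913/1000000 − 3/400·(0.957600+0.944900+0.896500))/(1+3/400) = 4347/5000 ≈ 0.869400
step 5 [2.5y] swap r/2=1767/44917: DF=(1 − 1767/44917·(0.957600+0.944900+0.896500+0.869400))/(1+1767/44917) = 8233/10000 ≈ 0.823300
step 6 [3y] swap r/2=1827/53090: DF=(1 − 1827/53090·(0.957600+0.944900+0.896500+0.869400+0.823300))/(1+1827/53090) = 8173/10000 ≈ 0.817300
step 7 [3.5y] bond c/2=23/800: DF=(1922051/2000000 − 23/800·(0.957600+0.944900+0.896500+0.869400+0.823300+0.817300))/(1+23/800) = 3929/5000 ≈ 0.785800
step 8 [4y] zero: DF = P = 759/1000 ≈ 0.759000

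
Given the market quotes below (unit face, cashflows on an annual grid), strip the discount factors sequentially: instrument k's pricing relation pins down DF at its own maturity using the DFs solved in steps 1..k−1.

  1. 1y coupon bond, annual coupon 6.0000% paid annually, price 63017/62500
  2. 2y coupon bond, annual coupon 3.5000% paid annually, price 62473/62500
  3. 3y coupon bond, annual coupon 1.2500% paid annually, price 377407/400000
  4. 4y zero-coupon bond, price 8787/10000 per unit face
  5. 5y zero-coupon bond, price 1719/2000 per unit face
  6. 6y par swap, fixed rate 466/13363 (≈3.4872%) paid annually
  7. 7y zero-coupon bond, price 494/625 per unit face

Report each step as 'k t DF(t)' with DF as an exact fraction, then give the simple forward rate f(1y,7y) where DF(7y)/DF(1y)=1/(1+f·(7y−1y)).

step 1 [1y] bond c/1=3/50: DF=(63017/62500 − 3/50·(0))/(1+3/50) = 1189/1250 ≈ 0.951200
step 2 [2y] bond c/1=7/200: DF=(62473/62500 − 7/200·(0.951200))/(1+7/200) = 1167/1250 ≈ 0.933600
step 3 [3y] bond c/1=1/80: DF=(377407/400000 − 1/80·(0.951200+0.933600))/(1+1/80) = 4543/5000 ≈ 0.908600
step 4 [4y] zero: DF = P = 8787/10000 ≈ 0.878700
step 5 [5y] zero: DF = P = 1719/2000 ≈ 0.859500
step 6 [6y] swap r/1=466/13363: DF=(1 − 466/13363·(0.951200+0.933600+0.908600+0.878700+0.859500))/(1+466/13363) = 1017/1250 ≈ 0.813600
step 7 [7y] zero: DF = P = 494/625 ≈ 0.790400

1 1 1189/1250
2 2 1167/1250
3 3 4543/5000
4 4 8787/10000
5 5 1719/2000
6 6 1017/1250
7 7 494/625
f(1y,7y) = ((1189/1250)/(494/625) − 1)/(6) = 67/1976 ≈ 3.3907%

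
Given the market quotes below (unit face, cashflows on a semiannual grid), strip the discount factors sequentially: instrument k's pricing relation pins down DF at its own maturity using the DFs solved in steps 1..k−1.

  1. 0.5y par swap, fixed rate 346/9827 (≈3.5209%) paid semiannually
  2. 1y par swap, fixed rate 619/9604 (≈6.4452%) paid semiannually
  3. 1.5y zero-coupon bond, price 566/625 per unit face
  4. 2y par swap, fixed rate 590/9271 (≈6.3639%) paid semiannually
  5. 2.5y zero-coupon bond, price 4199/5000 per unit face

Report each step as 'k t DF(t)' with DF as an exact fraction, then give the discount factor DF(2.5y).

1 1/2 9827/10000
2 1 9381/10000
3 3/2 566/625
4 2 441/500
5 5/2 4199/5000
DF(2.5y) = 4199/5000 ≈ 0.839800

step 1 [0.5y] swap r/2=173/9827: DF=(1 − 173/9827·(0))/(1+173/9827) = 9827/10000 ≈ 0.982700
step 2 [1y] swap r/2=619/19208: DF=(1 − 619/19208·(0.982700))/(1+619/19208) = 9381/10000 ≈ 0.938100
step 3 [1.5y] zero: DF = P = 566/625 ≈ 0.905600
step 4 [2y] swap r/2=295/9271: DF=(1 − 295/9271·(0.982700+0.938100+0.905600))/(1+295/9271) = 441/500 ≈ 0.882000
step 5 [2.5y] zero: DF = P = 4199/5000 ≈ 0.839800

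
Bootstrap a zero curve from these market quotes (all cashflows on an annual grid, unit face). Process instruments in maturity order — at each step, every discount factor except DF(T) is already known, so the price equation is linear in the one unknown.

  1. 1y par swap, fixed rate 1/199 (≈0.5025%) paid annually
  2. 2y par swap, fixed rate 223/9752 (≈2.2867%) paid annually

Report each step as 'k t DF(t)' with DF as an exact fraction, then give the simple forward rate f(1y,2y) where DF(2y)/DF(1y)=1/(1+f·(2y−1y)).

step 1 [1y] swap r/1=1/199: DF=(1 − 1/199·(0))/(1+1/199) = 199/200 ≈ 0.995000
step 2 [2y] swap r/1=223/9752: DF=(1 − 223/9752·(0.995000))/(1+223/9752) = 4777/5000 ≈ 0.955400

1 1 199/200
2 2 4777/5000
f(1y,2y) = ((199/200)/(4777/5000) − 1)/(1) = 198/4777 ≈ 4.1449%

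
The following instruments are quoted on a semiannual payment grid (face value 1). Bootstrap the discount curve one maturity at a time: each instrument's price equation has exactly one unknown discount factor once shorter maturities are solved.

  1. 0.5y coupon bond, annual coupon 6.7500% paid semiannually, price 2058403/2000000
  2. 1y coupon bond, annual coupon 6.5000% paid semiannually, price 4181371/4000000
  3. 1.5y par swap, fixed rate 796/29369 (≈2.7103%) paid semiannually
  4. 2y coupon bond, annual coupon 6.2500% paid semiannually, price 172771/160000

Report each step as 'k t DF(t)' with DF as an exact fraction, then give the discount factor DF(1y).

step 1 [0.5y] bond c/2=27/800: DF=(2058403/2000000 − 27/800·(0))/(1+27/800) = 2489/2500 ≈ 0.995600
step 2 [1y] bond c/2=13/400: DF=(4181371/4000000 − 13/400·(0.995600))/(1+13/400) = 9811/10000 ≈ 0.981100
step 3 [1.5y] swap r/2=398/29369: DF=(1 − 398/29369·(0.995600+0.981100))/(1+398/29369) = 4801/5000 ≈ 0.960200
step 4 [2y] bond c/2=1/32: DF=(172771/160000 − 1/32·(0.995600+0.981100+0.960200))/(1+1/32) = 9581/10000 ≈ 0.958100

1 1/2 2489/2500
2 1 9811/10000
3 3/2 4801/5000
4 2 9581/10000
DF(1y) = 9811/10000 ≈ 0.981100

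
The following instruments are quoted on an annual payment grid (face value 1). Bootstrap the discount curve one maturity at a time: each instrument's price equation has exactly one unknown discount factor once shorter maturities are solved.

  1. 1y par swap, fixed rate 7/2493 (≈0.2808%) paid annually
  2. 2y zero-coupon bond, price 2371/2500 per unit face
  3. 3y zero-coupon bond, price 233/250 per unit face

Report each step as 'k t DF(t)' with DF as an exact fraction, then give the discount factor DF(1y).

step 1 [1y] swap r/1=7/2493: DF=(1 − 7/2493·(0))/(1+7/2493) = 2493/2500 ≈ 0.997200
step 2 [2y] zero: DF = P = 2371/2500 ≈ 0.948400
step 3 [3y] zero: DF = P = 233/250 ≈ 0.932000

1 1 2493/2500
2 2 2371/2500
3 3 233/250
DF(1y) = 2493/2500 ≈ 0.997200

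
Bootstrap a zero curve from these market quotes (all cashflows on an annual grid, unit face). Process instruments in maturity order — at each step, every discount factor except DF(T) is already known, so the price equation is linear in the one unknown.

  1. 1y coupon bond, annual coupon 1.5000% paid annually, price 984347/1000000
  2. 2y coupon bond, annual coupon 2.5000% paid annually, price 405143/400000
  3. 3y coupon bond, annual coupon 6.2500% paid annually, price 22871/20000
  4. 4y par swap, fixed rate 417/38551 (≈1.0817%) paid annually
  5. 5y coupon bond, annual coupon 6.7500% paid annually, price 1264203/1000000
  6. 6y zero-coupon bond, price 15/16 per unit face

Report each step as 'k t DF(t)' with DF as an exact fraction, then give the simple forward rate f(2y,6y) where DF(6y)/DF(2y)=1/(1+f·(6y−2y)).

step 1 [1y] bond c/1=3/200: DF=(984347/1000000 − 3/200·(0))/(1+3/200) = 4849/5000 ≈ 0.969800
step 2 [2y] bond c/1=1/40: DF=(405143/400000 − 1/40·(0.969800))/(1+1/40) = 1929/2000 ≈ 0.964500
step 3 [3y] bond c/1=1/16: DF=(22871/20000 − 1/16·(0.969800+0.964500))/(1+1/16) = 77/80 ≈ 0.962500
step 4 [4y] swap r/1=417/38551: DF=(1 − 417/38551·(0.969800+0.964500+0.962500))/(1+417/38551) = 9583/10000 ≈ 0.958300
step 5 [5y] bond c/1=27/400: DF=(1264203/1000000 − 27/400·(0.969800+0.964500+0.962500+0.958300))/(1+27/400) = 1881/2000 ≈ 0.940500
step 6 [6y] zero: DF = P = 15/16 ≈ 0.937500

1 1 4849/5000
2 2 1929/2000
3 3 77/80
4 4 9583/10000
5 5 1881/2000
6 6 15/16
f(2y,6y) = ((1929/2000)/(15/16) − 1)/(4) = 9/1250 ≈ 0.7200%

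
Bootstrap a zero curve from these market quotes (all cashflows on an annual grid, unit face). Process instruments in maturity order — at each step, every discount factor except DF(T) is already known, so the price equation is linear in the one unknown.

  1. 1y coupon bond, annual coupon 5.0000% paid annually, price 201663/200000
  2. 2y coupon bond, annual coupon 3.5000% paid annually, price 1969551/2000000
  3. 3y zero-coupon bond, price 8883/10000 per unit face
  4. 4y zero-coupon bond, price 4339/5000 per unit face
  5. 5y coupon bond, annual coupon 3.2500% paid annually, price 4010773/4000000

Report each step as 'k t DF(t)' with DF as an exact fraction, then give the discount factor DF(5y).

1 1 9603/10000
2 2 919/1000
3 3 8883/10000
4 4 4339/5000
5 5 8567/10000
DF(5y) = 8567/10000 ≈ 0.856700

step 1 [1y] bond c/1=1/20: DF=(201663/200000 − 1/20·(0))/(1+1/20) = 9603/10000 ≈ 0.960300
step 2 [2y] bond c/1=7/200: DF=(1969551/2000000 − 7/200·(0.960300))/(1+7/200) = 919/1000 ≈ 0.919000
step 3 [3y] zero: DF = P = 8883/10000 ≈ 0.888300
step 4 [4y] zero: DF = P = 4339/5000 ≈ 0.867800
step 5 [5y] bond c/1=13/400: DF=(4010773/4000000 − 13/400·(0.960300+0.919000+0.888300+0.867800))/(1+13/400) = 8567/10000 ≈ 0.856700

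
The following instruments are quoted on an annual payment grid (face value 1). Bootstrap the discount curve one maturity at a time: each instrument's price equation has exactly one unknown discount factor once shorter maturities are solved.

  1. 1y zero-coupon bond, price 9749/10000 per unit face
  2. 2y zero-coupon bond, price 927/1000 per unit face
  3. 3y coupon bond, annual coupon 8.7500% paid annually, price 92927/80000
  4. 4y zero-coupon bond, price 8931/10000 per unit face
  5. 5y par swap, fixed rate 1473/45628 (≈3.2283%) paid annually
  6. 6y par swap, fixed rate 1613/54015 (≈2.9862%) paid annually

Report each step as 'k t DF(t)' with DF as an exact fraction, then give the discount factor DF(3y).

1 1 9749/10000
2 2 927/1000
3 3 9151/10000
4 4 8931/10000
5 5 8527/10000
6 6 8387/10000
DF(3y) = 9151/10000 ≈ 0.915100

step 1 [1y] zero: DF = P = 9749/10000 ≈ 0.974900
step 2 [2y] zero: DF = P = 927/1000 ≈ 0.927000
step 3 [3y] bond c/1=7/80: DF=(92927/80000 − 7/80·(0.974900+0.927000))/(1+7/80) = 9151/10000 ≈ 0.915100
step 4 [4y] zero: DF = P = 8931/10000 ≈ 0.893100
step 5 [5y] swap r/1=1473/45628: DF=(1 − 1473/45628·(0.974900+0.927000+0.915100+0.893100))/(1+1473/45628) = 8527/10000 ≈ 0.852700
step 6 [6y] swap r/1=1613/54015: DF=(1 − 1613/54015·(0.974900+0.927000+0.915100+0.893100+0.852700))/(1+1613/54015) = 8387/10000 ≈ 0.838700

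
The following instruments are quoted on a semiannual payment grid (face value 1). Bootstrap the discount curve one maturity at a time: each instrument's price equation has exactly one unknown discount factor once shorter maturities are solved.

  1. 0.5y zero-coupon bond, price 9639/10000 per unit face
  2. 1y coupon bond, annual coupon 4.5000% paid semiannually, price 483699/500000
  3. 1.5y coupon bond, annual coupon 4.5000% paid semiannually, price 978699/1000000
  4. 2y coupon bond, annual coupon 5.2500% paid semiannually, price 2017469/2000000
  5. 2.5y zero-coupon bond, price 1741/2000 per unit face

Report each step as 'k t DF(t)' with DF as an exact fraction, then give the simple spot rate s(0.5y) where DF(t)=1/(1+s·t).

step 1 [0.5y] zero: DF = P = 9639/10000 ≈ 0.963900
step 2 [1y] bond c/2=9/400: DF=(483699/500000 − 9/400·(0.963900))/(1+9/400) = 9249/10000 ≈ 0.924900
step 3 [1.5y] bond c/2=9/400: DF=(978699/1000000 − 9/400·(0.963900+0.924900))/(1+9/400) = 2289/2500 ≈ 0.915600
step 4 [2y] bond c/2=21/800: DF=(2017469/2000000 − 21/800·(0.963900+0.924900+0.915600))/(1+21/800) = 1139/1250 ≈ 0.911200
step 5 [2.5y] zero: DF = P = 1741/2000 ≈ 0.870500

1 1/2 9639/10000
2 1 9249/10000
3 3/2 2289/2500
4 2 1139/1250
5 5/2 1741/2000
s(0.5y) = (1/(9639/10000) − 1)/(1/2) = 722/9639 ≈ 7.4904%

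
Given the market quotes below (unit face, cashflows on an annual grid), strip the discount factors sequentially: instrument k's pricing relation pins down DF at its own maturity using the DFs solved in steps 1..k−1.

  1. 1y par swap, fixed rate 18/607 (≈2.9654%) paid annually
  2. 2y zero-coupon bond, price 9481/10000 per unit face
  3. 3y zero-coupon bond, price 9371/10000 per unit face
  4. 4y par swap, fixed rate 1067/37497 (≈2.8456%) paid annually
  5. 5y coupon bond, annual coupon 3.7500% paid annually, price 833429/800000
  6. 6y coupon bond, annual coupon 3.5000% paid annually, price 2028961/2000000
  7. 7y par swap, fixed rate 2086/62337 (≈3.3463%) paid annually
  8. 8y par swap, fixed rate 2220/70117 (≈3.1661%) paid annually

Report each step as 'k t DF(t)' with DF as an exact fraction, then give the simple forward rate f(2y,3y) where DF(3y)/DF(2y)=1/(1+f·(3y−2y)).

1 1 607/625
2 2 9481/10000
3 3 9371/10000
4 4 8933/10000
5 5 4343/5000
6 6 103/125
7 7 3957/5000
8 8 389/500
f(2y,3y) = ((9481/10000)/(9371/10000) − 1)/(1) = 110/9371 ≈ 1.1738%

step 1 [1y] swap r/1=18/607: DF=(1 − 18/607·(0))/(1+18/607) = 607/625 ≈ 0.971200
step 2 [2y] zero: DF = P = 9481/10000 ≈ 0.948100
step 3 [3y] zero: DF = P = 9371/10000 ≈ 0.937100
step 4 [4y] swap r/1=1067/37497: DF=(1 − 1067/37497·(0.971200+0.948100+0.937100))/(1+1067/37497) = 8933/10000 ≈ 0.893300
step 5 [5y] bond c/1=3/80: DF=(833429/800000 − 3/80·(0.971200+0.948100+0.937100+0.893300))/(1+3/80) = 4343/5000 ≈ 0.868600
step 6 [6y] bond c/1=7/200: DF=(2028961/2000000 − 7/200·(0.971200+0.948100+0.937100+0.893300+0.868600))/(1+7/200) = 103/125 ≈ 0.824000
step 7 [7y] swap r/1=2086/62337: DF=(1 − 2086/62337·(0.971200+0.948100+0.937100+0.893300+0.868600+0.824000))/(1+2086/62337) = 3957/5000 ≈ 0.791400
step 8 [8y] swap r/1=2220/70117: DF=(1 − 2220/70117·(0.971200+0.948100+0.937100+0.893300+0.868600+0.824000+0.791400))/(1+2220/70117) = 389/500 ≈ 0.778000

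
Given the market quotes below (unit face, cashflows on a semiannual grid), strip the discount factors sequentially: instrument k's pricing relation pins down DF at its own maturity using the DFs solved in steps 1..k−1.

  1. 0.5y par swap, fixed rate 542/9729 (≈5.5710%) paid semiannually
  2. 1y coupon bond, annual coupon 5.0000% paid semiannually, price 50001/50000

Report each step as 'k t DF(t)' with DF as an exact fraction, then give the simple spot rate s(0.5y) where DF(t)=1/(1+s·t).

step 1 [0.5y] swap r/2=271/9729: DF=(1 − 271/9729·(0))/(1+271/9729) = 9729/10000 ≈ 0.972900
step 2 [1y] bond c/2=1/40: DF=(50001/50000 − 1/40·(0.972900))/(1+1/40) = 9519/10000 ≈ 0.951900

1 1/2 9729/10000
2 1 9519/10000
s(0.5y) = (1/(9729/10000) − 1)/(1/2) = 542/9729 ≈ 5.5710%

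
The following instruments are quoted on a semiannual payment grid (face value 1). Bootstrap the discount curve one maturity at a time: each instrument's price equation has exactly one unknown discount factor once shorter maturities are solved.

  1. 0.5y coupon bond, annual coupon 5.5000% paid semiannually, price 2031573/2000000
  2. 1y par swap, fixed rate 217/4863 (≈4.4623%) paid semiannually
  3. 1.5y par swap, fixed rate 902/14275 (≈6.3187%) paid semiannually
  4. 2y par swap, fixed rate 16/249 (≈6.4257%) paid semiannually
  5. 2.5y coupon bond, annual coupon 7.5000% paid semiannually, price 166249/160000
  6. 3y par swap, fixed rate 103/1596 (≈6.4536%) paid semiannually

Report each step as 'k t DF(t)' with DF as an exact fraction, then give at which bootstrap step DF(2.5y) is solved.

1 1/2 4943/5000
2 1 4783/5000
3 3/2 4549/5000
4 2 22/25
5 5/2 1733/2000
6 3 8249/10000
DF(2.5y) is solved at step 5

step 1 [0.5y] bond c/2=11/400: DF=(2031573/2000000 − 11/400·(0))/(1+11/400) = 4943/5000 ≈ 0.988600
step 2 [1y] swap r/2=217/9726: DF=(1 − 217/9726·(0.988600))/(1+217/9726) = 4783/5000 ≈ 0.956600
step 3 [1.5y] swap r/2=451/14275: DF=(1 − 451/14275·(0.988600+0.956600))/(1+451/14275) = 4549/5000 ≈ 0.909800
step 4 [2y] swap r/2=8/249: DF=(1 − 8/249·(0.988600+0.956600+0.909800))/(1+8/249) = 22/25 ≈ 0.880000
step 5 [2.5y] bond c/2=3/80: DF=(166249/160000 − 3/80·(0.988600+0.956600+0.909800+0.880000))/(1+3/80) = 1733/2000 ≈ 0.866500
step 6 [3y] swap r/2=103/3192: DF=(1 − 103/3192·(0.988600+0.956600+0.909800+0.880000+0.866500))/(1+103/3192) = 8249/10000 ≈ 0.824900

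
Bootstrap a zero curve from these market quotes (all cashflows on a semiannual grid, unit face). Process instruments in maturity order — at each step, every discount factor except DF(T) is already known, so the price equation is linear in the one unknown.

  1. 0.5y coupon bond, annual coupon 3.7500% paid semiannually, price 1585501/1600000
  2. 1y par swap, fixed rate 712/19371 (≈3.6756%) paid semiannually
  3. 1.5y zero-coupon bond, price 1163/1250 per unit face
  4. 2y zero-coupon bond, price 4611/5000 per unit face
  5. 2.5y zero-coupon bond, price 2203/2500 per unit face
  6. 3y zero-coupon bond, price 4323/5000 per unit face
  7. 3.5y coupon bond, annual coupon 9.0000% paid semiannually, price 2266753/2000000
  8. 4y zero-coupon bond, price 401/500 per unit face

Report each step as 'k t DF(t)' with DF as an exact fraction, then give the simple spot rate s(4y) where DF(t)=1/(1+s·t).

1 1/2 9727/10000
2 1 2411/2500
3 3/2 1163/1250
4 2 4611/5000
5 5/2 2203/2500
6 3 4323/5000
7 7/2 4231/5000
8 4 401/500
s(4y) = (1/(401/500) − 1)/(4) = 99/1604 ≈ 6.1721%

step 1 [0.5y] bond c/2=3/160: DF=(1585501/1600000 − 3/160·(0))/(1+3/160) = 9727/10000 ≈ 0.972700
step 2 [1y] swap r/2=356/19371: DF=(1 − 356/19371·(0.972700))/(1+356/19371) = 2411/2500 ≈ 0.964400
step 3 [1.5y] zero: DF = P = 1163/1250 ≈ 0.930400
step 4 [2y] zero: DF = P = 4611/5000 ≈ 0.922200
step 5 [2.5y] zero: DF = P = 2203/2500 ≈ 0.881200
step 6 [3y] zero: DF = P = 4323/5000 ≈ 0.864600
step 7 [3.5y] bond c/2=9/200: DF=(2266753/2000000 − 9/200·(0.972700+0.964400+0.930400+0.922200+0.881200+0.864600))/(1+9/200) = 4231/5000 ≈ 0.846200
step 8 [4y] zero: DF = P = 401/500 ≈ 0.802000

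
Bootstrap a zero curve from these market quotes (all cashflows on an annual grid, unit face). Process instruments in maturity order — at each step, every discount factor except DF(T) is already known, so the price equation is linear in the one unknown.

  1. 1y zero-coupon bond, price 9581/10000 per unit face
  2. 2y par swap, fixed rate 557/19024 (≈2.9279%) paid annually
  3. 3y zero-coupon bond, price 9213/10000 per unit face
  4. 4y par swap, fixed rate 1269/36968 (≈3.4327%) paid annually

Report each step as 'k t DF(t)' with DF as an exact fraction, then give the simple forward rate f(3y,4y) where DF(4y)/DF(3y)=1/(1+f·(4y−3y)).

1 1 9581/10000
2 2 9443/10000
3 3 9213/10000
4 4 8731/10000
f(3y,4y) = ((9213/10000)/(8731/10000) − 1)/(1) = 482/8731 ≈ 5.5206%

step 1 [1y] zero: DF = P = 9581/10000 ≈ 0.958100
step 2 [2y] swap r/1=557/19024: DF=(1 − 557/19024·(0.958100))/(1+557/19024) = 9443/10000 ≈ 0.944300
step 3 [3y] zero: DF = P = 9213/10000 ≈ 0.921300
step 4 [4y] swap r/1=1269/36968: DF=(1 − 1269/36968·(0.958100+0.944300+0.921300))/(1+1269/36968) = 8731/10000 ≈ 0.873100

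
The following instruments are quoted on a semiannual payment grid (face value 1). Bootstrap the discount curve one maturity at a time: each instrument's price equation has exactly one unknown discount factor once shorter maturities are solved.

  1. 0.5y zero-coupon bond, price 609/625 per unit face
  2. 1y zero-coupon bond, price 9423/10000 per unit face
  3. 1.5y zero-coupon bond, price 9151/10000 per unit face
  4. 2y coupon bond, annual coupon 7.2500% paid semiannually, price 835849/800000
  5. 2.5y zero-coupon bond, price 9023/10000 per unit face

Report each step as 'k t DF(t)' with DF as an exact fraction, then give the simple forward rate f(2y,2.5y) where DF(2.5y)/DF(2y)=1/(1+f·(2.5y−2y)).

step 1 [0.5y] zero: DF = P = 609/625 ≈ 0.974400
step 2 [1y] zero: DF = P = 9423/10000 ≈ 0.942300
step 3 [1.5y] zero: DF = P = 9151/10000 ≈ 0.915100
step 4 [2y] bond c/2=29/800: DF=(835849/800000 − 29/800·(0.974400+0.942300+0.915100))/(1+29/800) = 2273/2500 ≈ 0.909200
step 5 [2.5y] zero: DF = P = 9023/10000 ≈ 0.902300

1 1/2 609/625
2 1 9423/10000
3 3/2 9151/10000
4 2 2273/2500
5 5/2 9023/10000
f(2y,2.5y) = ((2273/2500)/(9023/10000) − 1)/(1/2) = 138/9023 ≈ 1.5294%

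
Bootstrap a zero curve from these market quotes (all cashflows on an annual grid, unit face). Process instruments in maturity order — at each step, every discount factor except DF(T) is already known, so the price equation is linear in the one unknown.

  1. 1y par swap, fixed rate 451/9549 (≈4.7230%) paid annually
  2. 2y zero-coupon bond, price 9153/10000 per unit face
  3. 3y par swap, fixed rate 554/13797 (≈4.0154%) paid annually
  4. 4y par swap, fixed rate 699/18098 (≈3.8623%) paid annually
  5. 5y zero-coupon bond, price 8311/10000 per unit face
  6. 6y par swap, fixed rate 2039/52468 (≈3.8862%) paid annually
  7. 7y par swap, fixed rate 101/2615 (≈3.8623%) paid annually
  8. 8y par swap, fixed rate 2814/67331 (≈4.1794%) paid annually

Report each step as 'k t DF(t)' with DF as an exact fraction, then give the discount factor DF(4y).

step 1 [1y] swap r/1=451/9549: DF=(1 − 451/9549·(0))/(1+451/9549) = 9549/10000 ≈ 0.954900
step 2 [2y] zero: DF = P = 9153/10000 ≈ 0.915300
step 3 [3y] swap r/1=554/13797: DF=(1 − 554/13797·(0.954900+0.915300))/(1+554/13797) = 2223/2500 ≈ 0.889200
step 4 [4y] swap r/1=699/18098: DF=(1 − 699/18098·(0.954900+0.915300+0.889200))/(1+699/18098) = 4301/5000 ≈ 0.860200
step 5 [5y] zero: DF = P = 8311/10000 ≈ 0.831100
step 6 [6y] swap r/1=2039/52468: DF=(1 − 2039/52468·(0.954900+0.915300+0.889200+0.860200+0.831100))/(1+2039/52468) = 7961/10000 ≈ 0.796100
step 7 [7y] swap r/1=101/2615: DF=(1 − 101/2615·(0.954900+0.915300+0.889200+0.860200+0.831100+0.796100))/(1+101/2615) = 7677/10000 ≈ 0.767700
step 8 [8y] swap r/1=2814/67331: DF=(1 − 2814/67331·(0.954900+0.915300+0.889200+0.860200+0.831100+0.796100+0.767700))/(1+2814/67331) = 3593/5000 ≈ 0.718600

1 1 9549/10000
2 2 9153/10000
3 3 2223/2500
4 4 4301/5000
5 5 8311/10000
6 6 7961/10000
7 7 7677/10000
8 8 3593/5000
DF(4y) = 4301/5000 ≈ 0.860200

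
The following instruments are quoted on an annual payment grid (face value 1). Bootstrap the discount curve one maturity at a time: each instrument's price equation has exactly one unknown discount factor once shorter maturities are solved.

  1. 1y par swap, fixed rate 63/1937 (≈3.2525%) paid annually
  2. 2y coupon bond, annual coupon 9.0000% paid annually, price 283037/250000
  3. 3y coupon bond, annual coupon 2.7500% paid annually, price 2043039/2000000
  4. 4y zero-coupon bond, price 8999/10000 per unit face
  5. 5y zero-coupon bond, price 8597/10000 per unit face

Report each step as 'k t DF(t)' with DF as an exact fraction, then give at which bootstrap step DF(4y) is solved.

1 1 1937/2000
2 2 9587/10000
3 3 4713/5000
4 4 8999/10000
5 5 8597/10000
DF(4y) is solved at step 4

step 1 [1y] swap r/1=63/1937: DF=(1 − 63/1937·(0))/(1+63/1937) = 1937/2000 ≈ 0.968500
step 2 [2y] bond c/1=9/100: DF=(283037/250000 − 9/100·(0.968500))/(1+9/100) = 9587/10000 ≈ 0.958700
step 3 [3y] bond c/1=11/400: DF=(2043039/2000000 − 11/400·(0.968500+0.958700))/(1+11/400) = 4713/5000 ≈ 0.942600
step 4 [4y] zero: DF = P = 8999/10000 ≈ 0.899900
step 5 [5y] zero: DF = P = 8597/10000 ≈ 0.859700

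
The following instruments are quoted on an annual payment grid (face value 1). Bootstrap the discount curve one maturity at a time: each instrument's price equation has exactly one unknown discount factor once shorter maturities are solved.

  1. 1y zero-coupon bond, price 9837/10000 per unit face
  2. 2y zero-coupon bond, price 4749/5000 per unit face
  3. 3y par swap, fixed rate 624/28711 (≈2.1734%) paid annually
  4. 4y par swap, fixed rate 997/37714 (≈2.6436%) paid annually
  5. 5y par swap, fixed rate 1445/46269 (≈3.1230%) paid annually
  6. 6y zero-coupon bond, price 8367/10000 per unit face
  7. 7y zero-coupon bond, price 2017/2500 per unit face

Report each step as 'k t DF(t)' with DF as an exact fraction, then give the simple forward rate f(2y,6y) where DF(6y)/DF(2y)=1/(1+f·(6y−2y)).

1 1 9837/10000
2 2 4749/5000
3 3 586/625
4 4 9003/10000
5 5 1711/2000
6 6 8367/10000
7 7 2017/2500
f(2y,6y) = ((4749/5000)/(8367/10000) − 1)/(4) = 377/11156 ≈ 3.3793%

step 1 [1y] zero: DF = P = 9837/10000 ≈ 0.983700
step 2 [2y] zero: DF = P = 4749/5000 ≈ 0.949800
step 3 [3y] swap r/1=624/28711: DF=(1 − 624/28711·(0.983700+0.949800))/(1+624/28711) = 586/625 ≈ 0.937600
step 4 [4y] swap r/1=997/37714: DF=(1 − 997/37714·(0.983700+0.949800+0.937600))/(1+997/37714) = 9003/10000 ≈ 0.900300
step 5 [5y] swap r/1=1445/46269: DF=(1 − 1445/46269·(0.983700+0.949800+0.937600+0.900300))/(1+1445/46269) = 1711/2000 ≈ 0.855500
step 6 [6y] zero: DF = P = 8367/10000 ≈ 0.836700
step 7 [7y] zero: DF = P = 2017/2500 ≈ 0.806800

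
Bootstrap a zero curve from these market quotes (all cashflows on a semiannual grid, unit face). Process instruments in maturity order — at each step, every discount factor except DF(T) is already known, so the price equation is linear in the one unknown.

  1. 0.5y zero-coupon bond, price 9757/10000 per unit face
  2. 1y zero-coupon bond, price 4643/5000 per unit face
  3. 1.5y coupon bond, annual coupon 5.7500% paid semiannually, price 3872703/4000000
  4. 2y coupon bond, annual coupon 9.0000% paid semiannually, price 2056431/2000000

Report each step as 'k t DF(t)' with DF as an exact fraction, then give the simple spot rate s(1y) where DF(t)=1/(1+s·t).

step 1 [0.5y] zero: DF = P = 9757/10000 ≈ 0.975700
step 2 [1y] zero: DF = P = 4643/5000 ≈ 0.928600
step 3 [1.5y] bond c/2=23/800: DF=(3872703/4000000 − 23/800·(0.975700+0.928600))/(1+23/800) = 8879/10000 ≈ 0.887900
step 4 [2y] bond c/2=9/200: DF=(2056431/2000000 − 9/200·(0.975700+0.928600+0.887900))/(1+9/200) = 8637/10000 ≈ 0.863700

1 1/2 9757/10000
2 1 4643/5000
3 3/2 8879/10000
4 2 8637/10000
s(1y) = (1/(4643/5000) − 1)/(1) = 357/4643 ≈ 7.6890%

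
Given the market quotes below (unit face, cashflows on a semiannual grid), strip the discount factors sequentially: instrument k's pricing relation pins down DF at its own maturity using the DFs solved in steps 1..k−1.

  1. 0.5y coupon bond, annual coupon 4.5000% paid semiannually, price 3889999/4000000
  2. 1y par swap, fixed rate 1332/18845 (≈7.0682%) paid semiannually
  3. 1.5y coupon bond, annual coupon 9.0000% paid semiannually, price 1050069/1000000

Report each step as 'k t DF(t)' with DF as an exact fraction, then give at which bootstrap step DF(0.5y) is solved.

1 1/2 9511/10000
2 1 4667/5000
3 3/2 9237/10000
DF(0.5y) is solved at step 1

step 1 [0.5y] bond c/2=9/400: DF=(3889999/4000000 − 9/400·(0))/(1+9/400) = 9511/10000 ≈ 0.951100
step 2 [1y] swap r/2=666/18845: DF=(1 − 666/18845·(0.951100))/(1+666/18845) = 4667/5000 ≈ 0.933400
step 3 [1.5y] bond c/2=9/200: DF=(1050069/1000000 − 9/200·(0.951100+0.933400))/(1+9/200) = 9237/10000 ≈ 0.923700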